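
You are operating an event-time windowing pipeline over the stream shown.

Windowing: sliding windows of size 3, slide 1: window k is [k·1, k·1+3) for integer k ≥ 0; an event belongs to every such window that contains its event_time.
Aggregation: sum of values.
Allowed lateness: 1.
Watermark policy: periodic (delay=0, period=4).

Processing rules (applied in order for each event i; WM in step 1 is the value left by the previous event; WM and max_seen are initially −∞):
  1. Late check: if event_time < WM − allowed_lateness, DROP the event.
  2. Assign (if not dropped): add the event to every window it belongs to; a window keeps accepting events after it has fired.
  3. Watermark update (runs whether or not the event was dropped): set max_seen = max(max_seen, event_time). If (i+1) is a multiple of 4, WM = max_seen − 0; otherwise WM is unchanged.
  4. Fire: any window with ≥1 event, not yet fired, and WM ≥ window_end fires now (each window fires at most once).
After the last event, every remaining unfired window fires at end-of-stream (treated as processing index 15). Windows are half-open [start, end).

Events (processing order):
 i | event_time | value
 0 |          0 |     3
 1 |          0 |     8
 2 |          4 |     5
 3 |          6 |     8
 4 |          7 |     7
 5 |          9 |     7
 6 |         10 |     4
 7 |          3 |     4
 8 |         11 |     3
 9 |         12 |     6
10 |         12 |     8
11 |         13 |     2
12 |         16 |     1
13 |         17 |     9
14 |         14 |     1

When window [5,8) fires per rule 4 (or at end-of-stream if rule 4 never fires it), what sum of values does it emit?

15

i=0 t=0 v=3: → [0,3); WM=−∞
i=1 t=0 v=8: → [0,3); WM=−∞
i=2 t=4 v=5: → [4,7),[3,6),[2,5); WM=−∞
i=3 t=6 v=8: → [6,9),[5,8),[4,7); WM=6; [0,3) fires=11 [2,5) fires=5 [3,6) fires=5
i=4 t=7 v=7: → [7,10),[6,9),[5,8); WM=6
i=5 t=9 v=7: → [9,12),[8,11),[7,10); WM=6
i=6 t=10 v=4: → [10,13),[9,12),[8,11); WM=6
i=7 t=3 v=4: DROP (t<6-1); WM=10; [4,7) fires=13 [5,8) fires=15 [6,9) fires=15 [7,10) fires=14
i=8 t=11 v=3: → [11,14),[10,13),[9,12); WM=10
i=9 t=12 v=6: → [12,15),[11,14),[10,13); WM=10
i=10 t=12 v=8: → [12,15),[11,14),[10,13); WM=10
i=11 t=13 v=2: → [13,16),[12,15),[11,14); WM=13; [8,11) fires=11 [9,12) fires=14 [10,13) fires=21
i=12 t=16 v=1: → [16,19),[15,18),[14,17); WM=13
i=13 t=17 v=9: → [17,20),[16,19),[15,18); WM=13
i=14 t=14 v=1: → [14,17),[13,16),[12,15); WM=13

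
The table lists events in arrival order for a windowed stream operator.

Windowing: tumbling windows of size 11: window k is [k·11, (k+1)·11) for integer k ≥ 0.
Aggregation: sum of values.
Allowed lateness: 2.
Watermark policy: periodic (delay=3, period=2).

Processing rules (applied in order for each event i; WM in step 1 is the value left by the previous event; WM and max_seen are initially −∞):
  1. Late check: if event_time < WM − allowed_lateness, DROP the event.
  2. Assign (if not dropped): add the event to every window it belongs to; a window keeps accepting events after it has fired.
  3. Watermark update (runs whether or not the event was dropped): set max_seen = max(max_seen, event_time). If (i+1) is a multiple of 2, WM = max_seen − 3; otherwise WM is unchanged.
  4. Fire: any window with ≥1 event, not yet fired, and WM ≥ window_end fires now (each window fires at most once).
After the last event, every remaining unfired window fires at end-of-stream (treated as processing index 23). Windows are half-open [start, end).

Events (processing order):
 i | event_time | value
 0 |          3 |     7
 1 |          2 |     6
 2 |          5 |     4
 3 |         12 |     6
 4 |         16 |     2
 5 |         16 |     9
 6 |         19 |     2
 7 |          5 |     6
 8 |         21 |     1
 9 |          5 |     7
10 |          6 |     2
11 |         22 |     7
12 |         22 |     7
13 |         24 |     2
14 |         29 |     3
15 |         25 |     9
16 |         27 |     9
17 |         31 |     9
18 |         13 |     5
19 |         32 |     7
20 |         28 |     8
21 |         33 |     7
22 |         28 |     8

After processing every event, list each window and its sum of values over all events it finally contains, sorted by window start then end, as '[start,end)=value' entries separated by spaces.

i=0 t=3 v=7: → [0,11); WM=−∞
i=1 t=2 v=6: → [0,11); WM=0
i=2 t=5 v=4: → [0,11); WM=0
i=3 t=12 v=6: → [11,22); WM=9
i=4 t=16 v=2: → [11,22); WM=9
i=5 t=16 v=9: → [11,22); WM=13; [0,11) fires=17
i=6 t=19 v=2: → [11,22); WM=13
i=7 t=5 v=6: DROP (t<13-2); WM=16
i=8 t=21 v=1: → [11,22); WM=16
i=9 t=5 v=7: DROP (t<16-2); WM=18
i=10 t=6 v=2: DROP (t<18-2); WM=18
i=11 t=22 v=7: → [22,33); WM=19
i=12 t=22 v=7: → [22,33); WM=19
i=13 t=24 v=2: → [22,33); WM=21
i=14 t=29 v=3: → [22,33); WM=21
i=15 t=25 v=9: → [22,33); WM=26; [11,22) fires=20
i=16 t=27 v=9: → [22,33); WM=26
i=17 t=31 v=9: → [22,33); WM=28
i=18 t=13 v=5: DROP (t<28-2); WM=28
i=19 t=32 v=7: → [22,33); WM=29
i=20 t=28 v=8: → [22,33); WM=29
i=21 t=33 v=7: → [33,44); WM=30
i=22 t=28 v=8: → [22,33); WM=30

[0,11)=17 [11,22)=20 [22,33)=69 [33,44)=7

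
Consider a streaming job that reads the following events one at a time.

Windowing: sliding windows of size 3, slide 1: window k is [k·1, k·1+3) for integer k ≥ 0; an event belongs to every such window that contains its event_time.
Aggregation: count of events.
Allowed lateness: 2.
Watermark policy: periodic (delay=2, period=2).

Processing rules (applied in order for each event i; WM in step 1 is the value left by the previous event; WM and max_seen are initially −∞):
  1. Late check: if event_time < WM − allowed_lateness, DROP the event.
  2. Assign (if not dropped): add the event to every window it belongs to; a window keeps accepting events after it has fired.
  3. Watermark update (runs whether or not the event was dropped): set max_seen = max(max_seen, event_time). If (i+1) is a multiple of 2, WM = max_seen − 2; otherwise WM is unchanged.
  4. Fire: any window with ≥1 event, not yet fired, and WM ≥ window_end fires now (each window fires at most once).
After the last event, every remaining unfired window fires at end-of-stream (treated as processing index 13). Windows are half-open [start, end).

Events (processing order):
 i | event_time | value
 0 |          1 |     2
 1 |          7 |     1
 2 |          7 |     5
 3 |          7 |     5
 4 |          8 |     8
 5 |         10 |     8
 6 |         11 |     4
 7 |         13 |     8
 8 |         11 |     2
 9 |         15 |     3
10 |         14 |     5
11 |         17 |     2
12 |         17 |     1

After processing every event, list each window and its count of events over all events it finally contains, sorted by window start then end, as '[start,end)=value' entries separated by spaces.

i=0 t=1 v=2: → [1,4),[0,3); WM=−∞
i=1 t=7 v=1: → [7,10),[6,9),[5,8); WM=5; [0,3) fires=1 [1,4) fires=1
i=2 t=7 v=5: → [7,10),[6,9),[5,8); WM=5
i=3 t=7 v=5: → [7,10),[6,9),[5,8); WM=5
i=4 t=8 v=8: → [8,11),[7,10),[6,9); WM=5
i=5 t=10 v=8: → [10,13),[9,12),[8,11); WM=8; [5,8) fires=3
i=6 t=11 v=4: → [11,14),[10,13),[9,12); WM=8
i=7 t=13 v=8: → [13,16),[12,15),[11,14); WM=11; [6,9) fires=4 [7,10) fires=4 [8,11) fires=2
i=8 t=11 v=2: → [11,14),[10,13),[9,12); WM=11
i=9 t=15 v=3: → [15,18),[14,17),[13,16); WM=13; [9,12) fires=3 [10,13) fires=3
i=10 t=14 v=5: → [14,17),[13,16),[12,15); WM=13
i=11 t=17 v=2: → [17,20),[16,19),[15,18); WM=15; [11,14) fires=3 [12,15) fires=2
i=12 t=17 v=1: → [17,20),[16,19),[15,18); WM=15

[0,3)=1 [1,4)=1 [5,8)=3 [6,9)=4 [7,10)=4 [8,11)=2 [9,12)=3 [10,13)=3 [11,14)=3 [12,15)=2 [13,16)=3 [14,17)=2 [15,18)=3 [16,19)=2 [17,20)=2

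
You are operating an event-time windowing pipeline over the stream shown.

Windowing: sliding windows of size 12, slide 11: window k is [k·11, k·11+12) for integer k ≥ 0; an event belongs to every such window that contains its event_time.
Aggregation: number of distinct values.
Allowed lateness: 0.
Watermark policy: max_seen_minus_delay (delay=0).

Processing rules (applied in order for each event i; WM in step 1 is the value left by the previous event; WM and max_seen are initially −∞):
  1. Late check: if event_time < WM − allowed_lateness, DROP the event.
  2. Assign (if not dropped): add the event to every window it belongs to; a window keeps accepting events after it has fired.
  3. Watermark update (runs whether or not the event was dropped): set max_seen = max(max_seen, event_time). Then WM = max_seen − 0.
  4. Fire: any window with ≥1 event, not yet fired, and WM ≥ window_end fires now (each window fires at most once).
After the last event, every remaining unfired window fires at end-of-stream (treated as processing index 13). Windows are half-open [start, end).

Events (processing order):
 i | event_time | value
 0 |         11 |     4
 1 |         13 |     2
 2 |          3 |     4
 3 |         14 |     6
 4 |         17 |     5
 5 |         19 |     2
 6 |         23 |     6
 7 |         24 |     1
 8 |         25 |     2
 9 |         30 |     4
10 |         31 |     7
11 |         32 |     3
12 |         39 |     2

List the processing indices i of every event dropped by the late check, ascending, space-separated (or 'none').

i=0 t=11 v=4: → [11,23),[0,12); WM=11
i=1 t=13 v=2: → [11,23); WM=13; [0,12) fires=1
i=2 t=3 v=4: DROP (t<13-0); WM=13
i=3 t=14 v=6: → [11,23); WM=14
i=4 t=17 v=5: → [11,23); WM=17
i=5 t=19 v=2: → [11,23); WM=19
i=6 t=23 v=6: → [22,34); WM=23; [11,23) fires=4
i=7 t=24 v=1: → [22,34); WM=24
i=8 t=25 v=2: → [22,34); WM=25
i=9 t=30 v=4: → [22,34); WM=30
i=10 t=31 v=7: → [22,34); WM=31
i=11 t=32 v=3: → [22,34); WM=32
i=12 t=39 v=2: → [33,45); WM=39; [22,34) fires=6

2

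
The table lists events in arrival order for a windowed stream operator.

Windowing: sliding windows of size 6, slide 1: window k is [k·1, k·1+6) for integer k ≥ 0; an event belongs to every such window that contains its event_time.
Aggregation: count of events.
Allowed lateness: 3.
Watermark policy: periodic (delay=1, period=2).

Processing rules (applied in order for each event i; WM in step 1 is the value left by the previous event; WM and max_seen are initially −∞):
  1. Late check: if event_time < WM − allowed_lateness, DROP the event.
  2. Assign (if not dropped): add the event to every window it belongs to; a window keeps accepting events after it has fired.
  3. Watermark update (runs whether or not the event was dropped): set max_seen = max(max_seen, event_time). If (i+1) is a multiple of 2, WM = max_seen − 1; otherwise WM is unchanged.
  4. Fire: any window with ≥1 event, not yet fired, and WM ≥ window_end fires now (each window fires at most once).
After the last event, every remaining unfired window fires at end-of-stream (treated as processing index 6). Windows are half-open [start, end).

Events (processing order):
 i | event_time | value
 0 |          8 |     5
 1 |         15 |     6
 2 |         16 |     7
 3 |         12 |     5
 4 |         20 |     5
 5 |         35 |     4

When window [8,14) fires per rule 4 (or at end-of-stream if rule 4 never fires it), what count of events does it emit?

1

i=0 t=8 v=5: → [8,14),[7,13),[6,12),[5,11),[4,10),[3,9); WM=−∞
i=1 t=15 v=6: → [15,21),[14,20),[13,19),[12,18),[11,17),[10,16); WM=14; [3,9) fires=1 [4,10) fires=1 [5,11) fires=1 [6,12) fires=1 [7,13) fires=1 [8,14) fires=1
i=2 t=16 v=7: → [16,22),[15,21),[14,20),[13,19),[12,18),[11,17); WM=14
i=3 t=12 v=5: → [12,18),[11,17),[10,16),[9,15),[8,14),[7,13); WM=15; [9,15) fires=1
i=4 t=20 v=5: → [20,26),[19,25),[18,24),[17,23),[16,22),[15,21); WM=15
i=5 t=35 v=4: → [35,41),[34,40),[33,39),[32,38),[31,37),[30,36); WM=34; [10,16) fires=2 [11,17) fires=3 [12,18) fires=3 [13,19) fires=2 [14,20) fires=2 [15,21) fires=3 [16,22) fires=2 [17,23) fires=1 [18,24) fires=1 [19,25) fires=1 [20,26) fires=1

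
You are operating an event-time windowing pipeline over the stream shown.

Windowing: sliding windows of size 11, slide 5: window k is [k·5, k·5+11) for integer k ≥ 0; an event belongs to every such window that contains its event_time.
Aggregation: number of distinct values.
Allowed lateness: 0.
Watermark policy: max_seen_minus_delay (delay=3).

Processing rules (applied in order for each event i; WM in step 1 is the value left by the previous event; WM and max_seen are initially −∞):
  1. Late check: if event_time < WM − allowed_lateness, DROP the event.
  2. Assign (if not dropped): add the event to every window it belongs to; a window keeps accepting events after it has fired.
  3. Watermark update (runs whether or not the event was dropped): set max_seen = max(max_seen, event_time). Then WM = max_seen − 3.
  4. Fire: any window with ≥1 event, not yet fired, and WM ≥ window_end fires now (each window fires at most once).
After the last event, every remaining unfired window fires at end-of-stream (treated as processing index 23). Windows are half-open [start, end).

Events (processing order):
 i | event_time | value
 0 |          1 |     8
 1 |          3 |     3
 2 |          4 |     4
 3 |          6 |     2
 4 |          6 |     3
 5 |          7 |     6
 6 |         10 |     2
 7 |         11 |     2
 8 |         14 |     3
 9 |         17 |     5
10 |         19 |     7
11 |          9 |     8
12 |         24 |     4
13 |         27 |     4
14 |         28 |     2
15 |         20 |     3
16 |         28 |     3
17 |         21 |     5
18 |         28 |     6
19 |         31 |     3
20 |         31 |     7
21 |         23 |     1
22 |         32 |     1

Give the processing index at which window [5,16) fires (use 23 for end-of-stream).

10

i=0 t=1 v=8: → [0,11); WM=-2
i=1 t=3 v=3: → [0,11); WM=0
i=2 t=4 v=4: → [0,11); WM=1
i=3 t=6 v=2: → [5,16),[0,11); WM=3
i=4 t=6 v=3: → [5,16),[0,11); WM=3
i=5 t=7 v=6: → [5,16),[0,11); WM=4
i=6 t=10 v=2: → [10,21),[5,16),[0,11); WM=7
i=7 t=11 v=2: → [10,21),[5,16); WM=8
i=8 t=14 v=3: → [10,21),[5,16); WM=11; [0,11) fires=5
i=9 t=17 v=5: → [15,26),[10,21); WM=14
i=10 t=19 v=7: → [15,26),[10,21); WM=16; [5,16) fires=3
i=11 t=9 v=8: DROP (t<16-0); WM=16
i=12 t=24 v=4: → [20,31),[15,26); WM=21; [10,21) fires=4
i=13 t=27 v=4: → [25,36),[20,31); WM=24
i=14 t=28 v=2: → [25,36),[20,31); WM=25
i=15 t=20 v=3: DROP (t<25-0); WM=25
i=16 t=28 v=3: → [25,36),[20,31); WM=25
i=17 t=21 v=5: DROP (t<25-0); WM=25
i=18 t=28 v=6: → [25,36),[20,31); WM=25
i=19 t=31 v=3: → [30,41),[25,36); WM=28; [15,26) fires=3
i=20 t=31 v=7: → [30,41),[25,36); WM=28
i=21 t=23 v=1: DROP (t<28-0); WM=28
i=22 t=32 v=1: → [30,41),[25,36); WM=29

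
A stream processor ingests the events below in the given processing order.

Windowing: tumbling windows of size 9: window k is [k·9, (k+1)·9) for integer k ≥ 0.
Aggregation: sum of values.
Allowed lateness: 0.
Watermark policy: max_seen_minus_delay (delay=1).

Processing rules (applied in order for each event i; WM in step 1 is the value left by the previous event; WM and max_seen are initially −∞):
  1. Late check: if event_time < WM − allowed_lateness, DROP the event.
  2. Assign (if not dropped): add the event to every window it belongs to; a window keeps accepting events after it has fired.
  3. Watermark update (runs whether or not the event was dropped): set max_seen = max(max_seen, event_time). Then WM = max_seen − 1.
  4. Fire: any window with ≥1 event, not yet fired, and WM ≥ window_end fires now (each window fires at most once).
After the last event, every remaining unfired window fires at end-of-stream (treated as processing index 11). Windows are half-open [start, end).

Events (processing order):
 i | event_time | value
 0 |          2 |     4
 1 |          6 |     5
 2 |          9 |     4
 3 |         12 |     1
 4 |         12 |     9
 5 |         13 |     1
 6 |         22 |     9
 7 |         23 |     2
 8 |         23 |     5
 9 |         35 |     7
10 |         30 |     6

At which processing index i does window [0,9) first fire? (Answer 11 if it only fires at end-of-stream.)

i=0 t=2 v=4: → [0,9); WM=1
i=1 t=6 v=5: → [0,9); WM=5
i=2 t=9 v=4: → [9,18); WM=8
i=3 t=12 v=1: → [9,18); WM=11; [0,9) fires=9
i=4 t=12 v=9: → [9,18); WM=11
i=5 t=13 v=1: → [9,18); WM=12
i=6 t=22 v=9: → [18,27); WM=21; [9,18) fires=15
i=7 t=23 v=2: → [18,27); WM=22
i=8 t=23 v=5: → [18,27); WM=22
i=9 t=35 v=7: → [27,36); WM=34; [18,27) fires=16
i=10 t=30 v=6: DROP (t<34-0); WM=34

3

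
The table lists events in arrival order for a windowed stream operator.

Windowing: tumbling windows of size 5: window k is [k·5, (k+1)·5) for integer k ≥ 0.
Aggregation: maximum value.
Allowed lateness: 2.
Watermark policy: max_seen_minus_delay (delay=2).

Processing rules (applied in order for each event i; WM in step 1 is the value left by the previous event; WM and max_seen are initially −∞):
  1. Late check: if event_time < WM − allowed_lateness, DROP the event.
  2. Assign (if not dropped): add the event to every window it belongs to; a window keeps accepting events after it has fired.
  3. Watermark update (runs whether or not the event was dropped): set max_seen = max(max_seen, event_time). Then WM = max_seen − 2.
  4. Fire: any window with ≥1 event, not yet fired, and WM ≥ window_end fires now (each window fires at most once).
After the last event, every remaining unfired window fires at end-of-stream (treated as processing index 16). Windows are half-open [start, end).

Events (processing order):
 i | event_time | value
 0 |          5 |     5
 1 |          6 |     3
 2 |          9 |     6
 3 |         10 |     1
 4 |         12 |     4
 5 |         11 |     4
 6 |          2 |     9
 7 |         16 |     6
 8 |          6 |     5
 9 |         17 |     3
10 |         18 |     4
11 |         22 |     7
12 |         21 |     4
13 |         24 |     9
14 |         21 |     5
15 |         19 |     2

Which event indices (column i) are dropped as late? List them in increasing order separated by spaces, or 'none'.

6 8 15

i=0 t=5 v=5: → [5,10); WM=3
i=1 t=6 v=3: → [5,10); WM=4
i=2 t=9 v=6: → [5,10); WM=7
i=3 t=10 v=1: → [10,15); WM=8
i=4 t=12 v=4: → [10,15); WM=10; [5,10) fires=6
i=5 t=11 v=4: → [10,15); WM=10
i=6 t=2 v=9: DROP (t<10-2); WM=10
i=7 t=16 v=6: → [15,20); WM=14
i=8 t=6 v=5: DROP (t<14-2); WM=14
i=9 t=17 v=3: → [15,20); WM=15; [10,15) fires=4
i=10 t=18 v=4: → [15,20); WM=16
i=11 t=22 v=7: → [20,25); WM=20; [15,20) fires=6
i=12 t=21 v=4: → [20,25); WM=20
i=13 t=24 v=9: → [20,25); WM=22
i=14 t=21 v=5: → [20,25); WM=22
i=15 t=19 v=2: DROP (t<22-2); WM=22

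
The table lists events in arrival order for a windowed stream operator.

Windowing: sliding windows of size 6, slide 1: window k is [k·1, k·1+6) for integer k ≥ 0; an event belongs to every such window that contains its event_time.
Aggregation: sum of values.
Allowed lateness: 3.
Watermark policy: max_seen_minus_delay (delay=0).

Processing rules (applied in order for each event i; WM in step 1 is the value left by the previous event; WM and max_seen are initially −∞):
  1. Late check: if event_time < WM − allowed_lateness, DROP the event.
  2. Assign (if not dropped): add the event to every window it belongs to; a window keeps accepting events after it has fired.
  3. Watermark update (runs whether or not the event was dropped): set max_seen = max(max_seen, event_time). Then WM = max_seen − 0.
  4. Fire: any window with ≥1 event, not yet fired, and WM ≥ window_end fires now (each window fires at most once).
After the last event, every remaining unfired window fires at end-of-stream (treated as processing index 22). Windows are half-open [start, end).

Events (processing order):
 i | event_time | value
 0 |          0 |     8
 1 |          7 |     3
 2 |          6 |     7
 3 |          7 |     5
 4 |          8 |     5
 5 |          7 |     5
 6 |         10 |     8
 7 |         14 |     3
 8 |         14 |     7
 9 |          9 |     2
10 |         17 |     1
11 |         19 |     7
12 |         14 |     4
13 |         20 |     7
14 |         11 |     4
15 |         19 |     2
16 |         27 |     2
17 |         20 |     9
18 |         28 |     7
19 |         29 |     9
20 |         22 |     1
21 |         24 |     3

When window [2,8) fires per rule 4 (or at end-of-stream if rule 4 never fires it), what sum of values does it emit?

15

i=0 t=0 v=8: → [0,6); WM=0
i=1 t=7 v=3: → [7,13),[6,12),[5,11),[4,10),[3,9),[2,8); WM=7; [0,6) fires=8
i=2 t=6 v=7: → [6,12),[5,11),[4,10),[3,9),[2,8),[1,7); WM=7; [1,7) fires=7
i=3 t=7 v=5: → [7,13),[6,12),[5,11),[4,10),[3,9),[2,8); WM=7
i=4 t=8 v=5: → [8,14),[7,13),[6,12),[5,11),[4,10),[3,9); WM=8; [2,8) fires=15
i=5 t=7 v=5: → [7,13),[6,12),[5,11),[4,10),[3,9),[2,8); WM=8
i=6 t=10 v=8: → [10,16),[9,15),[8,14),[7,13),[6,12),[5,11); WM=10; [3,9) fires=25 [4,10) fires=25
i=7 t=14 v=3: → [14,20),[13,19),[12,18),[11,17),[10,16),[9,15); WM=14; [5,11) fires=33 [6,12) fires=33 [7,13) fires=26 [8,14) fires=13
i=8 t=14 v=7: → [14,20),[13,19),[12,18),[11,17),[10,16),[9,15); WM=14
i=9 t=9 v=2: DROP (t<14-3); WM=14
i=10 t=17 v=1: → [17,23),[16,22),[15,21),[14,20),[13,19),[12,18); WM=17; [9,15) fires=18 [10,16) fires=18 [11,17) fires=10
i=11 t=19 v=7: → [19,25),[18,24),[17,23),[16,22),[15,21),[14,20); WM=19; [12,18) fires=11 [13,19) fires=11
i=12 t=14 v=4: DROP (t<19-3); WM=19
i=13 t=20 v=7: → [20,26),[19,25),[18,24),[17,23),[16,22),[15,21); WM=20; [14,20) fires=18
i=14 t=11 v=4: DROP (t<20-3); WM=20
i=15 t=19 v=2: → [19,25),[18,24),[17,23),[16,22),[15,21),[14,20); WM=20
i=16 t=27 v=2: → [27,33),[26,32),[25,31),[24,30),[23,29),[22,28); WM=27; [15,21) fires=17 [16,22) fires=17 [17,23) fires=17 [18,24) fires=16 [19,25) fires=16 [20,26) fires=7
i=17 t=20 v=9: DROP (t<27-3); WM=27
i=18 t=28 v=7: → [28,34),[27,33),[26,32),[25,31),[24,30),[23,29); WM=28; [22,28) fires=2
i=19 t=29 v=9: → [29,35),[28,34),[27,33),[26,32),[25,31),[24,30); WM=29; [23,29) fires=9
i=20 t=22 v=1: DROP (t<29-3); WM=29
i=21 t=24 v=3: DROP (t<29-3); WM=29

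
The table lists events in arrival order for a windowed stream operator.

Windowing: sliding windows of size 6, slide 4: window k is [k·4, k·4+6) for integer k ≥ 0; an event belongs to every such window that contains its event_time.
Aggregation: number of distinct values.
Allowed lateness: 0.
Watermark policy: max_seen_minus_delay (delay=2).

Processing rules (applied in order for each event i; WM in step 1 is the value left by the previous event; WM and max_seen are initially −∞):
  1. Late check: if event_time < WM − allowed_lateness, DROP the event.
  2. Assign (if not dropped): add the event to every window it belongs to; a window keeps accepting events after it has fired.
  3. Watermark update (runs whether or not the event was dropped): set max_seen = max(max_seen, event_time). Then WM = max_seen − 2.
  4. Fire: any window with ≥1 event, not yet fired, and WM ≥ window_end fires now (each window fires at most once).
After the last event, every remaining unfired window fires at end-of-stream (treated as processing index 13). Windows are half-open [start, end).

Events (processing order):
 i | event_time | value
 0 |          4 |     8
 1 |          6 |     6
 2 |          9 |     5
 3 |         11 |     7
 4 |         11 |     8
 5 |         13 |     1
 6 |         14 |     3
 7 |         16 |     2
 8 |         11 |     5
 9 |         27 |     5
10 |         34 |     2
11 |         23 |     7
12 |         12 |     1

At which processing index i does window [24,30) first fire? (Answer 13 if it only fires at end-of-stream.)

i=0 t=4 v=8: → [4,10),[0,6); WM=2
i=1 t=6 v=6: → [4,10); WM=4
i=2 t=9 v=5: → [8,14),[4,10); WM=7; [0,6) fires=1
i=3 t=11 v=7: → [8,14); WM=9
i=4 t=11 v=8: → [8,14); WM=9
i=5 t=13 v=1: → [12,18),[8,14); WM=11; [4,10) fires=3
i=6 t=14 v=3: → [12,18); WM=12
i=7 t=16 v=2: → [16,22),[12,18); WM=14; [8,14) fires=4
i=8 t=11 v=5: DROP (t<14-0); WM=14
i=9 t=27 v=5: → [24,30); WM=25; [12,18) fires=3 [16,22) fires=1
i=10 t=34 v=2: → [32,38); WM=32; [24,30) fires=1
i=11 t=23 v=7: DROP (t<32-0); WM=32
i=12 t=12 v=1: DROP (t<32-0); WM=32

10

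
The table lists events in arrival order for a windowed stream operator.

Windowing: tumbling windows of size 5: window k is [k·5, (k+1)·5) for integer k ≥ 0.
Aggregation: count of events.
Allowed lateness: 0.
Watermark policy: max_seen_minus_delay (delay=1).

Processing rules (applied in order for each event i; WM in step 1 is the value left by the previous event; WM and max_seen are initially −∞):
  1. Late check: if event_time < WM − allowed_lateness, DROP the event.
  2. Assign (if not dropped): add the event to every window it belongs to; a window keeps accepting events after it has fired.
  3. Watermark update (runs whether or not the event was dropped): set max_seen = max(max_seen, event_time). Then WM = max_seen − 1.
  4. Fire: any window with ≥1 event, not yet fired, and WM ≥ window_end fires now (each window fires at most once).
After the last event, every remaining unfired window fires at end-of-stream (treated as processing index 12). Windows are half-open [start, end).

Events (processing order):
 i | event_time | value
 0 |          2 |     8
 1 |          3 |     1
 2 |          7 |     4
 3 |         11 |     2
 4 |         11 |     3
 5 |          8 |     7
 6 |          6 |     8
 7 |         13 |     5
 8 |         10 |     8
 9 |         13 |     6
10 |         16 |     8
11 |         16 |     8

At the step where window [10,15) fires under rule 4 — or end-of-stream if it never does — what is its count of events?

4

i=0 t=2 v=8: → [0,5); WM=1
i=1 t=3 v=1: → [0,5); WM=2
i=2 t=7 v=4: → [5,10); WM=6; [0,5) fires=2
i=3 t=11 v=2: → [10,15); WM=10; [5,10) fires=1
i=4 t=11 v=3: → [10,15); WM=10
i=5 t=8 v=7: DROP (t<10-0); WM=10
i=6 t=6 v=8: DROP (t<10-0); WM=10
i=7 t=13 v=5: → [10,15); WM=12
i=8 t=10 v=8: DROP (t<12-0); WM=12
i=9 t=13 v=6: → [10,15); WM=12
i=10 t=16 v=8: → [15,20); WM=15; [10,15) fires=4
i=11 t=16 v=8: → [15,20); WM=15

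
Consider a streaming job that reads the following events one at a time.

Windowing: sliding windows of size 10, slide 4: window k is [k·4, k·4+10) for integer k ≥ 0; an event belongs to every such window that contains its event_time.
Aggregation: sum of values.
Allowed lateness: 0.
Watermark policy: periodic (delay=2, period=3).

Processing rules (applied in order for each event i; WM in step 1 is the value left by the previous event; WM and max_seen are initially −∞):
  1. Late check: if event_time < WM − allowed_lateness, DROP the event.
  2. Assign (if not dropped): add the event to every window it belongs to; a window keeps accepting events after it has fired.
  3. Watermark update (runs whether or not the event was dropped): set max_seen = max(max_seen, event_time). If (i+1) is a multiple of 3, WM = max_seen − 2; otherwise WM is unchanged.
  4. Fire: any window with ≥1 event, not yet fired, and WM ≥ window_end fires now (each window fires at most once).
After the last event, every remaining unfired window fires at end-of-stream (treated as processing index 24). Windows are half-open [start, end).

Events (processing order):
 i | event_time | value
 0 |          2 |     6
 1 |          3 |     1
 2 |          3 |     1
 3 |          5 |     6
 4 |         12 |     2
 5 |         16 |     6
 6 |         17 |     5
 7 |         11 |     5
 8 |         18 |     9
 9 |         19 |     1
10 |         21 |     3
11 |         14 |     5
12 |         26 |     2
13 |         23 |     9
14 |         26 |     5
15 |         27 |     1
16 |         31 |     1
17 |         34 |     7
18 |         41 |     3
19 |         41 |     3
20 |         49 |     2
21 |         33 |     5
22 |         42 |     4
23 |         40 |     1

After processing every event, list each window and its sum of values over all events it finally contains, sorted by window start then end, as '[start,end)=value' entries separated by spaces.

i=0 t=2 v=6: → [0,10); WM=−∞
i=1 t=3 v=1: → [0,10); WM=−∞
i=2 t=3 v=1: → [0,10); WM=1
i=3 t=5 v=6: → [4,14),[0,10); WM=1
i=4 t=12 v=2: → [12,22),[8,18),[4,14); WM=1
i=5 t=16 v=6: → [16,26),[12,22),[8,18); WM=14; [0,10) fires=14 [4,14) fires=8
i=6 t=17 v=5: → [16,26),[12,22),[8,18); WM=14
i=7 t=11 v=5: DROP (t<14-0); WM=14
i=8 t=18 v=9: → [16,26),[12,22); WM=16
i=9 t=19 v=1: → [16,26),[12,22); WM=16
i=10 t=21 v=3: → [20,30),[16,26),[12,22); WM=16
i=11 t=14 v=5: DROP (t<16-0); WM=19; [8,18) fires=13
i=12 t=26 v=2: → [24,34),[20,30); WM=19
i=13 t=23 v=9: → [20,30),[16,26); WM=19
i=14 t=26 v=5: → [24,34),[20,30); WM=24; [12,22) fires=26
i=15 t=27 v=1: → [24,34),[20,30); WM=24
i=16 t=31 v=1: → [28,38),[24,34); WM=24
i=17 t=34 v=7: → [32,42),[28,38); WM=32; [16,26) fires=33 [20,30) fires=20
i=18 t=41 v=3: → [40,50),[36,46),[32,42); WM=32
i=19 t=41 v=3: → [40,50),[36,46),[32,42); WM=32
i=20 t=49 v=2: → [48,58),[44,54),[40,50); WM=47; [24,34) fires=9 [28,38) fires=8 [32,42) fires=13 [36,46) fires=6
i=21 t=33 v=5: DROP (t<47-0); WM=47
i=22 t=42 v=4: DROP (t<47-0); WM=47
i=23 t=40 v=1: DROP (t<47-0); WM=47

[0,10)=14 [4,14)=8 [8,18)=13 [12,22)=26 [16,26)=33 [20,30)=20 [24,34)=9 [28,38)=8 [32,42)=13 [36,46)=6 [40,50)=8 [44,54)=2 [48,58)=2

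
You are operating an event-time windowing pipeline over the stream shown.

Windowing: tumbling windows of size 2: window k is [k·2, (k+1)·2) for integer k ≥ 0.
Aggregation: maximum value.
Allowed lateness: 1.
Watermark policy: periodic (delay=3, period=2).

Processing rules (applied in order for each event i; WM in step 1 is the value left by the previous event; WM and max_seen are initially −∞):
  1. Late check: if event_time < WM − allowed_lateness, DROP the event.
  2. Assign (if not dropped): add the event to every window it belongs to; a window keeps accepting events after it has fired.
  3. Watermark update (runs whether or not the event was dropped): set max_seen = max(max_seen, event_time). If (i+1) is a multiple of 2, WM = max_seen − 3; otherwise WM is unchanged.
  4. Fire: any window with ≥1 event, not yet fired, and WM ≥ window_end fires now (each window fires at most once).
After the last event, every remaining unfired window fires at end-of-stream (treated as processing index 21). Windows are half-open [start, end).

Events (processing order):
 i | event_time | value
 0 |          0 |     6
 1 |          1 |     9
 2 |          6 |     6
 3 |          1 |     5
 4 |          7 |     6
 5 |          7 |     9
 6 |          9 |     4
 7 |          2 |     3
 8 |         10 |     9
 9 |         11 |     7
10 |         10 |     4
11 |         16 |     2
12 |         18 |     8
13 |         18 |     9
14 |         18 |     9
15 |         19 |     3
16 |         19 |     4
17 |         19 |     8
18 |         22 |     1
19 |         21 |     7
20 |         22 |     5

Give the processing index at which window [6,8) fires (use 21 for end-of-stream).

9

i=0 t=0 v=6: → [0,2); WM=−∞
i=1 t=1 v=9: → [0,2); WM=-2
i=2 t=6 v=6: → [6,8); WM=-2
i=3 t=1 v=5: → [0,2); WM=3; [0,2) fires=9
i=4 t=7 v=6: → [6,8); WM=3
i=5 t=7 v=9: → [6,8); WM=4
i=6 t=9 v=4: → [8,10); WM=4
i=7 t=2 v=3: DROP (t<4-1); WM=6
i=8 t=10 v=9: → [10,12); WM=6
i=9 t=11 v=7: → [10,12); WM=8; [6,8) fires=9
i=10 t=10 v=4: → [10,12); WM=8
i=11 t=16 v=2: → [16,18); WM=13; [8,10) fires=4 [10,12) fires=9
i=12 t=18 v=8: → [18,20); WM=13
i=13 t=18 v=9: → [18,20); WM=15
i=14 t=18 v=9: → [18,20); WM=15
i=15 t=19 v=3: → [18,20); WM=16
i=16 t=19 v=4: → [18,20); WM=16
i=17 t=19 v=8: → [18,20); WM=16
i=18 t=22 v=1: → [22,24); WM=16
i=19 t=21 v=7: → [20,22); WM=19; [16,18) fires=2
i=20 t=22 v=5: → [22,24); WM=19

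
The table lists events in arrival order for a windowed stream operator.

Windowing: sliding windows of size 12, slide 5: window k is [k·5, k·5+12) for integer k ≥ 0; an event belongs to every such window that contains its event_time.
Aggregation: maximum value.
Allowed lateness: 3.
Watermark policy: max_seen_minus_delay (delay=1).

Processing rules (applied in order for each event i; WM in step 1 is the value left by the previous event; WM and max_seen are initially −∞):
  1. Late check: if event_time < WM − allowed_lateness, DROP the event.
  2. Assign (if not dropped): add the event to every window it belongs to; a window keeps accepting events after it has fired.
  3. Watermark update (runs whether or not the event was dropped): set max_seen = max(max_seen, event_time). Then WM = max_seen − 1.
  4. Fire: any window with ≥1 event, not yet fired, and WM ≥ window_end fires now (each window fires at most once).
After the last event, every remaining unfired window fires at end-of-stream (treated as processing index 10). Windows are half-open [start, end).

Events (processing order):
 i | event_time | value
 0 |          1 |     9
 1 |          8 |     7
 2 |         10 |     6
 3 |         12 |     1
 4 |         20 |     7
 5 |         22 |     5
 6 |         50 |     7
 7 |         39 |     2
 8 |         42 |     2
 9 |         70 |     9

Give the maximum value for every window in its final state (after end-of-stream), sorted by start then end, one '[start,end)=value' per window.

i=0 t=1 v=9: → [0,12); WM=0
i=1 t=8 v=7: → [5,17),[0,12); WM=7
i=2 t=10 v=6: → [10,22),[5,17),[0,12); WM=9
i=3 t=12 v=1: → [10,22),[5,17); WM=11
i=4 t=20 v=7: → [20,32),[15,27),[10,22); WM=19; [0,12) fires=9 [5,17) fires=7
i=5 t=22 v=5: → [20,32),[15,27); WM=21
i=6 t=50 v=7: → [50,62),[45,57),[40,52); WM=49; [10,22) fires=7 [15,27) fires=7 [20,32) fires=7
i=7 t=39 v=2: DROP (t<49-3); WM=49
i=8 t=42 v=2: DROP (t<49-3); WM=49
i=9 t=70 v=9: → [70,82),[65,77),[60,72); WM=69; [40,52) fires=7 [45,57) fires=7 [50,62) fires=7

[0,12)=9 [5,17)=7 [10,22)=7 [15,27)=7 [20,32)=7 [40,52)=7 [45,57)=7 [50,62)=7 [60,72)=9 [65,77)=9 [70,82)=9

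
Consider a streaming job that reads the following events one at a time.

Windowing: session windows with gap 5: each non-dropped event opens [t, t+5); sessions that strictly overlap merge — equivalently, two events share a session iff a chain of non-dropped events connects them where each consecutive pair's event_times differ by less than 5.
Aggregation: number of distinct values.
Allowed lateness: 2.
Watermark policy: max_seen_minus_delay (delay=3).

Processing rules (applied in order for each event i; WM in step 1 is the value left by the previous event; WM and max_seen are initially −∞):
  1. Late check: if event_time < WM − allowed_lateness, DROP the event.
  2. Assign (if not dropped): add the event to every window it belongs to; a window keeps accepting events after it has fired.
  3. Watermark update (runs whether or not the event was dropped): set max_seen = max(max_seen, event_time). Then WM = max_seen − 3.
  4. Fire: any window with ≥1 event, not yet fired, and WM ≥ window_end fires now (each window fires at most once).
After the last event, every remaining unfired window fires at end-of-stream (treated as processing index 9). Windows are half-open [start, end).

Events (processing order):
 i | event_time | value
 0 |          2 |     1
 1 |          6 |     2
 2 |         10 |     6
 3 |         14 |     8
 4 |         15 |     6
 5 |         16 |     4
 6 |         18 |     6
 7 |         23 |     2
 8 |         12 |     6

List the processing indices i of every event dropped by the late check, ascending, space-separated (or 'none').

i=0 t=2 v=1: → [2,7); WM=-1
i=1 t=6 v=2: → [2,11); WM=3
i=2 t=10 v=6: → [2,15); WM=7
i=3 t=14 v=8: → [2,19); WM=11
i=4 t=15 v=6: → [2,20); WM=12
i=5 t=16 v=4: → [2,21); WM=13
i=6 t=18 v=6: → [2,23); WM=15
i=7 t=23 v=2: → [23,28); WM=20
i=8 t=12 v=6: DROP (t<20-2); WM=20

8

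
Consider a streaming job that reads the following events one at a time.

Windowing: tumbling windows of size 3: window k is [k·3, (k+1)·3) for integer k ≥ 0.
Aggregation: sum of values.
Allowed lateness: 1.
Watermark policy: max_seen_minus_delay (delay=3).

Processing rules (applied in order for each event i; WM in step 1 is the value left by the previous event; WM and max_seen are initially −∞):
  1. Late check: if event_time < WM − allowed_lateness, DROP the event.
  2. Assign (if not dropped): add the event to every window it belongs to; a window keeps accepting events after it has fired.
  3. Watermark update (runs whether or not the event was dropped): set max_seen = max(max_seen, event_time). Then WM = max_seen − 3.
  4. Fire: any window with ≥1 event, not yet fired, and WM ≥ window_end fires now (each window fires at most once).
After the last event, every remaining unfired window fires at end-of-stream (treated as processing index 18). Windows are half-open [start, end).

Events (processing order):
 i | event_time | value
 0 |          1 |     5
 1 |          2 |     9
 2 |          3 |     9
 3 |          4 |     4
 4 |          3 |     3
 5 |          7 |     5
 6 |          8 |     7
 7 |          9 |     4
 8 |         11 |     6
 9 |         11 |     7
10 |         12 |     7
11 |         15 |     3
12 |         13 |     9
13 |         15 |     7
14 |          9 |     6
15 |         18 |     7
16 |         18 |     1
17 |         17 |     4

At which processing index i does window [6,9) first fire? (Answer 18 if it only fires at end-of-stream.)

10

i=0 t=1 v=5: → [0,3); WM=-2
i=1 t=2 v=9: → [0,3); WM=-1
i=2 t=3 v=9: → [3,6); WM=0
i=3 t=4 v=4: → [3,6); WM=1
i=4 t=3 v=3: → [3,6); WM=1
i=5 t=7 v=5: → [6,9); WM=4; [0,3) fires=14
i=6 t=8 v=7: → [6,9); WM=5
i=7 t=9 v=4: → [9,12); WM=6; [3,6) fires=16
i=8 t=11 v=6: → [9,12); WM=8
i=9 t=11 v=7: → [9,12); WM=8
i=10 t=12 v=7: → [12,15); WM=9; [6,9) fires=12
i=11 t=15 v=3: → [15,18); WM=12; [9,12) fires=17
i=12 t=13 v=9: → [12,15); WM=12
i=13 t=15 v=7: → [15,18); WM=12
i=14 t=9 v=6: DROP (t<12-1); WM=12
i=15 t=18 v=7: → [18,21); WM=15; [12,15) fires=16
i=16 t=18 v=1: → [18,21); WM=15
i=17 t=17 v=4: → [15,18); WM=15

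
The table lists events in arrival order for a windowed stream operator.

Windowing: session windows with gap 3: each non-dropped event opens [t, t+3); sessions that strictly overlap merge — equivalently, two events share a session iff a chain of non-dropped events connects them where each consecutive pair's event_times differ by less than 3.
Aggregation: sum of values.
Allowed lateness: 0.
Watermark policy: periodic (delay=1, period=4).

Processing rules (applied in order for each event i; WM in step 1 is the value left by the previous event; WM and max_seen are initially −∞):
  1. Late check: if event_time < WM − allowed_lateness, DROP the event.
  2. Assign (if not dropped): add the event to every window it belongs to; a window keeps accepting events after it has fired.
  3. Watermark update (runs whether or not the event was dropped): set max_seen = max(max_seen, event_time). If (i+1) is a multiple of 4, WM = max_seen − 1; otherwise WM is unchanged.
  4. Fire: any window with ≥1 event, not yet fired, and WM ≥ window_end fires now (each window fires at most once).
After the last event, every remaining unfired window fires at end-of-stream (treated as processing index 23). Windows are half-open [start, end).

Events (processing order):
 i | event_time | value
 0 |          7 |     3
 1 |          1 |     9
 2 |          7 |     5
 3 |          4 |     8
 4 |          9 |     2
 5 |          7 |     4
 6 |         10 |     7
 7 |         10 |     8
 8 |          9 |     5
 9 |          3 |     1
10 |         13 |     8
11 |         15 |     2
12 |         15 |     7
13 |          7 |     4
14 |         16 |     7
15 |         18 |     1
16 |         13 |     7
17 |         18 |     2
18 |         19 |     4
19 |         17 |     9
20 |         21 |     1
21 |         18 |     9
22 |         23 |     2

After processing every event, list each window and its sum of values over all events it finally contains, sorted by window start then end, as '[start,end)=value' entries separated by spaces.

i=0 t=7 v=3: → [7,10); WM=−∞
i=1 t=1 v=9: → [1,4); WM=−∞
i=2 t=7 v=5: → [7,10); WM=−∞
i=3 t=4 v=8: → [4,7); WM=6
i=4 t=9 v=2: → [7,12); WM=6
i=5 t=7 v=4: → [7,12); WM=6
i=6 t=10 v=7: → [7,13); WM=6
i=7 t=10 v=8: → [7,13); WM=9
i=8 t=9 v=5: → [7,13); WM=9
i=9 t=3 v=1: DROP (t<9-0); WM=9
i=10 t=13 v=8: → [13,16); WM=9
i=11 t=15 v=2: → [13,18); WM=14
i=12 t=15 v=7: → [13,18); WM=14
i=13 t=7 v=4: DROP (t<14-0); WM=14
i=14 t=16 v=7: → [13,19); WM=14
i=15 t=18 v=1: → [13,21); WM=17
i=16 t=13 v=7: DROP (t<17-0); WM=17
i=17 t=18 v=2: → [13,21); WM=17
i=18 t=19 v=4: → [13,22); WM=17
i=19 t=17 v=9: → [13,22); WM=18
i=20 t=21 v=1: → [13,24); WM=18
i=21 t=18 v=9: → [13,24); WM=18
i=22 t=23 v=2: → [13,26); WM=18

[1,4)=9 [4,7)=8 [7,13)=34 [13,26)=52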